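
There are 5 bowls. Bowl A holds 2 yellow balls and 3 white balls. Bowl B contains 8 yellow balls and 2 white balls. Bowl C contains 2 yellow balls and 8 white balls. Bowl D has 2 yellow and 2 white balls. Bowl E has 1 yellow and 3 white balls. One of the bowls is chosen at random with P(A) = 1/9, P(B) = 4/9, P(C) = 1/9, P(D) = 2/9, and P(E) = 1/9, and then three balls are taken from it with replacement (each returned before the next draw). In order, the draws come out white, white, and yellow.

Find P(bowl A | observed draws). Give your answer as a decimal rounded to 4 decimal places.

Compute the likelihood of the observed sequence for each case: P(data | bowl A) = (3/5)(3/5)(2/5) = 0.144; P(data | bowl B) = (2/10)(2/10)(8/10) = 0.032; P(data | bowl C) = (8/10)(8/10)(2/10) = 0.128; P(data | bowl D) = (2/4)(2/4)(2/4) = 0.125; P(data | bowl E) = (3/4)(3/4)(1/4) = 0.14062.
The prior-weighted likelihoods are 1/9 · 0.144 = 0.016, 4/9 · 0.032 = 0.014222, 1/9 · 0.128 = 0.014222, 2/9 · 0.125 = 0.027778, 1/9 · 0.14062 = 0.015625; with total 0.087847.
Hence P(bowl A | data) = (0.016) / (0.087847) = 0.18213.

0.1821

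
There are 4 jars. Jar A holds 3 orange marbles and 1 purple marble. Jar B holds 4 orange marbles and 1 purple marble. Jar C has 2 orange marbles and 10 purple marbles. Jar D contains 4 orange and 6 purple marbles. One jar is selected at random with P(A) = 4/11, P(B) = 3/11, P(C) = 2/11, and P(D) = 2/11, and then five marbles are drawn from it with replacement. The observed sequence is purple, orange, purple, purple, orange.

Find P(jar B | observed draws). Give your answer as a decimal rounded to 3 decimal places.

0.101

Compute the likelihood of the observed sequence for each case: P(data | jar A) = (1/4)(3/4)(1/4)(1/4)(3/4) = 0.0087891; P(data | jar B) = (1/5)(4/5)(1/5)(1/5)(4/5) = 0.00512; P(data | jar C) = (10/12)(2/12)(10/12)(10/12)(2/12) = 0.016075; P(data | jar D) = (6/10)(4/10)(6/10)(6/10)(4/10) = 0.03456.
Multiplying each by its prior: 4/11 · 0.0087891 = 0.003196, 3/11 · 0.00512 = 0.0013964, 2/11 · 0.016075 = 0.0029227, 2/11 · 0.03456 = 0.0062836; these sum to 0.013799.
Therefore the posterior P(jar B | data) = (0.0013964) / (0.013799) = 0.10119.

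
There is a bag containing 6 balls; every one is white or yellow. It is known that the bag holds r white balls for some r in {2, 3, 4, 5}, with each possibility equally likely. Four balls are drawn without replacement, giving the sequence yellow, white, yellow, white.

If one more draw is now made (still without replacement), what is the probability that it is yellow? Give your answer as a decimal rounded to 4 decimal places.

Compute the likelihood of the observed sequence for each case: P(data | r = 2) = (4/6)(2/5)(3/4)(1/3) = 1/15; P(data | r = 3) = (3/6)(3/5)(2/4)(2/3) = 1/10; P(data | r = 4) = (2/6)(4/5)(1/4)(3/3) = 1/15; P(data | r = 5) = (1/6)(5/5)(0/4) = 0.
Weighting by the prior gives 1/4 · 1/15 = 1/60, 1/4 · 1/10 = 1/40, 1/4 · 1/15 = 1/60, 1/4 · 0 = 0; these sum to 7/120.
Normalising, the posterior is P(r = 2 | data) = 2/7, P(r = 3 | data) = 3/7, P(r = 4 | data) = 2/7, P(r = 5 | data) = 0.
Averaging over the posterior, P(yellow next | data) = (1)(2/7) + (1/2)(3/7) + (0)(2/7) = 1/2.

0.5000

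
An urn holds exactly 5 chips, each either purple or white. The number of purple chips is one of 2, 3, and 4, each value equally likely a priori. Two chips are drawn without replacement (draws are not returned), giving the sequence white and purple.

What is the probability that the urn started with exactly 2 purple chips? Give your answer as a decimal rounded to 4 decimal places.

Under each hypothesis, the probability of the observed sequence is: P(data | r = 2) = (3/5)(2/4) = 3/10; P(data | r = 3) = (2/5)(3/4) = 3/10; P(data | r = 4) = (1/5)(4/4) = 1/5.
The prior-weighted likelihoods are 1/3 · 3/10 = 1/10, 1/3 · 3/10 = 1/10, 1/3 · 1/5 = 1/15; summing to 4/15.
Therefore the posterior P(r = 2 | data) = (1/10) / (4/15) = 3/8.

0.3750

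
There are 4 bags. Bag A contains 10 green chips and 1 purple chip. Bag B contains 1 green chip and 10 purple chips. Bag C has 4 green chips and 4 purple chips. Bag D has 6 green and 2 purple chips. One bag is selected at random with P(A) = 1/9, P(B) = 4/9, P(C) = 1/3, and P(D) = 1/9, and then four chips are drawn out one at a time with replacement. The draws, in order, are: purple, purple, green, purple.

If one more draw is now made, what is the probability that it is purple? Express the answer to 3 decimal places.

For each hypothesis, P(data | H) works out to: P(data | bag A) = (1/11)(1/11)(10/11)(1/11) = 0.00068301; P(data | bag B) = (10/11)(10/11)(1/11)(10/11) = 0.068301; P(data | bag C) = (4/8)(4/8)(4/8)(4/8) = 0.0625; P(data | bag D) = (2/8)(2/8)(6/8)(2/8) = 0.011719.
The prior-weighted likelihoods are 1/9 · 0.00068301 = 7.589e-05, 4/9 · 0.068301 = 0.030356, 1/3 · 0.0625 = 0.020833, 1/9 · 0.011719 = 0.0013021; these sum to 0.052567.
Normalising, the posterior is P(bag A | data) = 0.0014437, P(bag B | data) = 0.57747, P(bag C | data) = 0.39632, P(bag D | data) = 0.02477.
Averaging over the posterior, P(purple next | data) = (1/11)(0.0014437) + (10/11)(0.57747) + (1/2)(0.39632) + (1/4)(0.02477) = 0.72945.

0.729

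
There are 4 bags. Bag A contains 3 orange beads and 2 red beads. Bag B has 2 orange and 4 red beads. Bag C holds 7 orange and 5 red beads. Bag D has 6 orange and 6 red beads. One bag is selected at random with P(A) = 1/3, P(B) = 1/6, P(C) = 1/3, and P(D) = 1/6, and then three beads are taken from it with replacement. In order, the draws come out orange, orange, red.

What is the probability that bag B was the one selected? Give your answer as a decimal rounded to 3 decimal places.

For each hypothesis, P(data | H) works out to: P(data | bag A) = (3/5)(3/5)(2/5) = 0.144; P(data | bag B) = (2/6)(2/6)(4/6) = 0.074074; P(data | bag C) = (7/12)(7/12)(5/12) = 0.14178; P(data | bag D) = (6/12)(6/12)(6/12) = 0.125.
The prior-weighted likelihoods are 1/3 · 0.144 = 0.048, 1/6 · 0.074074 = 0.012346, 1/3 · 0.14178 = 0.047261, 1/6 · 0.125 = 0.020833; with total 0.12844.
Hence P(bag B | data) = (0.012346) / (0.12844) = 0.09612.

0.096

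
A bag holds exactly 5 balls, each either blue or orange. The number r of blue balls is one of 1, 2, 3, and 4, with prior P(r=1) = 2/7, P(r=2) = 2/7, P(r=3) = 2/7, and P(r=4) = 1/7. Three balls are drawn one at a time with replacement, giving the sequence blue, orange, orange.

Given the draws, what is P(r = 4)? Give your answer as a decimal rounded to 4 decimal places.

0.0417

For each hypothesis, P(data | H) works out to: P(data | r = 1) = (1/5)(4/5)(4/5) = 16/125; P(data | r = 2) = (2/5)(3/5)(3/5) = 18/125; P(data | r = 3) = (3/5)(2/5)(2/5) = 12/125; P(data | r = 4) = (4/5)(1/5)(1/5) = 4/125.
Multiplying each by its prior: 2/7 · 16/125 = 32/875, 2/7 · 18/125 = 36/875, 2/7 · 12/125 = 24/875, 1/7 · 4/125 = 4/875; with total 96/875.
Hence P(r = 4 | data) = (4/875) / (96/875) = 1/24.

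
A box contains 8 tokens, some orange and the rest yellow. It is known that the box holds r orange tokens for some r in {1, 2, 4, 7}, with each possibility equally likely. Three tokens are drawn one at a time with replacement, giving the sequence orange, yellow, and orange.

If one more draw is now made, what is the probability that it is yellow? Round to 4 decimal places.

0.4323

Compute the likelihood of the observed sequence for each case: P(data | r = 1) = (1/8)(7/8)(1/8) = 0.013672; P(data | r = 2) = (2/8)(6/8)(2/8) = 0.046875; P(data | r = 4) = (4/8)(4/8)(4/8) = 0.125; P(data | r = 7) = (7/8)(1/8)(7/8) = 0.095703.
The prior-weighted likelihoods are 1/4 · 0.013672 = 0.003418, 1/4 · 0.046875 = 0.011719, 1/4 · 0.125 = 0.03125, 1/4 · 0.095703 = 0.023926; these sum to 0.070312.
The posterior is then P(r = 1 | data) = 0.048611, P(r = 2 | data) = 0.16667, P(r = 4 | data) = 0.44444, P(r = 7 | data) = 0.34028.
Averaging over the posterior, P(yellow next | data) = (7/8)(0.048611) + (3/4)(0.16667) + (1/2)(0.44444) + (1/8)(0.34028) = 0.43229.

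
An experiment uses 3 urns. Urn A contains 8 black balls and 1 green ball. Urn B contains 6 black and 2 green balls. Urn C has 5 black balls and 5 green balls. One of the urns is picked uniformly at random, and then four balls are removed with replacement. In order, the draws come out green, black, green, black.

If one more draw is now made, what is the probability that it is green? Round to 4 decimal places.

0.3829

Under each hypothesis, the probability of the observed sequence is: P(data | urn A) = (1/9)(8/9)(1/9)(8/9) = 0.0097546; P(data | urn B) = (2/8)(6/8)(2/8)(6/8) = 0.035156; P(data | urn C) = (5/10)(5/10)(5/10)(5/10) = 0.0625.
Multiplying each by its prior: 1/3 · 0.0097546 = 0.0032515, 1/3 · 0.035156 = 0.011719, 1/3 · 0.0625 = 0.020833; with total 0.035804.
The posterior is then P(urn A | data) = 0.090816, P(urn B | data) = 0.32731, P(urn C | data) = 0.58188.
So P(green next | data) = Σ P(green next | H) P(H | data) = (1/9)(0.090816) + (1/4)(0.32731) + (1/2)(0.58188) = 0.38286.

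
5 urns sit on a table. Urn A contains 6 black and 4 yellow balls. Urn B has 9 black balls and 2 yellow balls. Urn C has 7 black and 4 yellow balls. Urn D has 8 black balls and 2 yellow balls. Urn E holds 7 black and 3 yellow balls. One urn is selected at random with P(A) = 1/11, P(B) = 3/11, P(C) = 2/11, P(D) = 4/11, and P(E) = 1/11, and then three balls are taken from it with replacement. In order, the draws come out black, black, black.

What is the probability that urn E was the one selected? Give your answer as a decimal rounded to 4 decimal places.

The likelihood of the observed sequence under each hypothesis: P(data | urn A) = (6/10)(6/10)(6/10) = 0.216; P(data | urn B) = (9/11)(9/11)(9/11) = 0.54771; P(data | urn C) = (7/11)(7/11)(7/11) = 0.2577; P(data | urn D) = (8/10)(8/10)(8/10) = 0.512; P(data | urn E) = (7/10)(7/10)(7/10) = 0.343.
Weighting by the prior gives 1/11 · 0.216 = 0.019636, 3/11 · 0.54771 = 0.14938, 2/11 · 0.2577 = 0.046855, 4/11 · 0.512 = 0.18618, 1/11 · 0.343 = 0.031182; with total 0.43323.
So P(urn E | data) = (0.031182) / (0.43323) = 0.071975.

0.0720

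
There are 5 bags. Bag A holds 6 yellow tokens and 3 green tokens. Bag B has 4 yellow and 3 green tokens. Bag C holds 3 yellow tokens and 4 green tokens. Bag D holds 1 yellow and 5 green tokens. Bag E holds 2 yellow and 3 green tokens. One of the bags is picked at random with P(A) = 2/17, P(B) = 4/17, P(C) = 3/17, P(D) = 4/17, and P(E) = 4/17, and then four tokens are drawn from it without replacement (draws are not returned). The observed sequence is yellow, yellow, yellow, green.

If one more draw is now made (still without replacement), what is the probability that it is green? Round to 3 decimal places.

Compute the likelihood of the observed sequence for each case: P(data | bag A) = (6/9)(5/8)(4/7)(3/6) = 5/42; P(data | bag B) = (4/7)(3/6)(2/5)(3/4) = 3/35; P(data | bag C) = (3/7)(2/6)(1/5)(4/4) = 1/35; P(data | bag D) = (1/6)(0/5) = 0; P(data | bag E) = (2/5)(1/4)(0/3) = 0.
Multiplying each by its prior: 2/17 · 5/42 = 5/357, 4/17 · 3/35 = 12/595, 3/17 · 1/35 = 3/595, 4/17 · 0 = 0, 4/17 · 0 = 0; these sum to 2/51.
Dividing through by the total gives posterior P(bag A | data) = 5/14, P(bag B | data) = 18/35, P(bag C | data) = 9/70, P(bag D | data) = 0, P(bag E | data) = 0.
So P(green next | data) = Σ P(green next | H) P(H | data) = (2/5)(5/14) + (2/3)(18/35) + (1)(9/70) = 43/70.

0.614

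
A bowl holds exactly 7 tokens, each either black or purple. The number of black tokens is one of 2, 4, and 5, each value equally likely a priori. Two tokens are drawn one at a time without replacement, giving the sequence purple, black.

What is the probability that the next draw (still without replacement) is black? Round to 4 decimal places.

Under each hypothesis, the probability of the observed sequence is: P(data | r = 2) = (5/7)(2/6) = 5/21; P(data | r = 4) = (3/7)(4/6) = 2/7; P(data | r = 5) = (2/7)(5/6) = 5/21.
Multiplying each by its prior: 1/3 · 5/21 = 5/63, 1/3 · 2/7 = 2/21, 1/3 · 5/21 = 5/63; summing to 16/63.
Dividing through by the total gives posterior P(r = 2 | data) = 5/16, P(r = 4 | data) = 3/8, P(r = 5 | data) = 5/16.
The predictive probability is P(black next | data) = (1/5)(5/16) + (3/5)(3/8) + (4/5)(5/16) = 43/80.

0.5375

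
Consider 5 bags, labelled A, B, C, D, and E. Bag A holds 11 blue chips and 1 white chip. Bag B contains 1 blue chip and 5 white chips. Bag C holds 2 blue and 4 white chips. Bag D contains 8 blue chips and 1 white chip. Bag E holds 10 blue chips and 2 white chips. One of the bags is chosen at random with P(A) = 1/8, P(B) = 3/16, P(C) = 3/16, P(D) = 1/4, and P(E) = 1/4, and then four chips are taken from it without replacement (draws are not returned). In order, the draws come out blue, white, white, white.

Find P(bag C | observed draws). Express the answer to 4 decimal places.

Under each hypothesis, the probability of the observed sequence is: P(data | bag A) = (11/12)(1/11)(0/10) = 0; P(data | bag B) = (1/6)(5/5)(4/4)(3/3) = 1/6; P(data | bag C) = (2/6)(4/5)(3/4)(2/3) = 2/15; P(data | bag D) = (8/9)(1/8)(0/7) = 0; P(data | bag E) = (10/12)(2/11)(1/10)(0/9) = 0.
The prior-weighted likelihoods are 1/8 · 0 = 0, 3/16 · 1/6 = 1/32, 3/16 · 2/15 = 1/40, 1/4 · 0 = 0, 1/4 · 0 = 0; these sum to 9/160.
Therefore the posterior P(bag C | data) = (1/40) / (9/160) = 4/9.

0.4444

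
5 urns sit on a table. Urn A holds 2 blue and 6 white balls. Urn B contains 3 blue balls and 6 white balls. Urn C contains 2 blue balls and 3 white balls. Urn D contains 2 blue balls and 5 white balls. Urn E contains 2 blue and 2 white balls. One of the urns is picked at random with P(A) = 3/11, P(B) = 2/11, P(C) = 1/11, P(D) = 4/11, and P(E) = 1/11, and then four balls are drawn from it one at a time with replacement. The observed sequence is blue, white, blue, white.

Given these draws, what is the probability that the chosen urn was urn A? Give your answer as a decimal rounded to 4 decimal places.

Compute the likelihood of the observed sequence for each case: P(data | urn A) = (2/8)(6/8)(2/8)(6/8) = 0.035156; P(data | urn B) = (3/9)(6/9)(3/9)(6/9) = 0.049383; P(data | urn C) = (2/5)(3/5)(2/5)(3/5) = 0.0576; P(data | urn D) = (2/7)(5/7)(2/7)(5/7) = 0.041649; P(data | urn E) = (2/4)(2/4)(2/4)(2/4) = 0.0625.
Weighting by the prior gives 3/11 · 0.035156 = 0.0095881, 2/11 · 0.049383 = 0.0089787, 1/11 · 0.0576 = 0.0052364, 4/11 · 0.041649 = 0.015145, 1/11 · 0.0625 = 0.0056818; with total 0.04463.
Hence P(urn A | data) = (0.0095881) / (0.04463) = 0.21483.

0.2148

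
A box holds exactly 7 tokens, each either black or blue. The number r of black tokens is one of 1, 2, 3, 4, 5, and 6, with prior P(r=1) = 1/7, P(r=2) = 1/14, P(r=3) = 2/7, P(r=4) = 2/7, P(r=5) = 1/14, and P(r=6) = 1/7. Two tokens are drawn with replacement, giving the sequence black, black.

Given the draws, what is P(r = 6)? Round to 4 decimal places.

0.3547

Under each hypothesis, the probability of the observed sequence is: P(data | r = 1) = (1/7)(1/7) = 1/49; P(data | r = 2) = (2/7)(2/7) = 4/49; P(data | r = 3) = (3/7)(3/7) = 9/49; P(data | r = 4) = (4/7)(4/7) = 16/49; P(data | r = 5) = (5/7)(5/7) = 25/49; P(data | r = 6) = (6/7)(6/7) = 36/49.
The prior-weighted likelihoods are 1/7 · 1/49 = 1/343, 1/14 · 4/49 = 2/343, 2/7 · 9/49 = 18/343, 2/7 · 16/49 = 32/343, 1/14 · 25/49 = 25/686, 1/7 · 36/49 = 36/343; summing to 29/98.
Therefore the posterior P(r = 6 | data) = (36/343) / (29/98) = 72/203.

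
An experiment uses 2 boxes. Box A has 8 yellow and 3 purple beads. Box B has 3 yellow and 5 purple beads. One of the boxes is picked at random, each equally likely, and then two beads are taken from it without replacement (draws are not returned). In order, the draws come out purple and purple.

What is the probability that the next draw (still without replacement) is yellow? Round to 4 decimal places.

Compute the likelihood of the observed sequence for each case: P(data | box A) = (3/11)(2/10) = 0.054545; P(data | box B) = (5/8)(4/7) = 0.35714.
The prior-weighted likelihoods are 1/2 · 0.054545 = 0.027273, 1/2 · 0.35714 = 0.17857; these sum to 0.20584.
Dividing through by the total gives posterior P(box A | data) = 0.13249, P(box B | data) = 0.86751.
The predictive probability is P(yellow next | data) = (8/9)(0.13249) + (1/2)(0.86751) = 0.55152.

0.5515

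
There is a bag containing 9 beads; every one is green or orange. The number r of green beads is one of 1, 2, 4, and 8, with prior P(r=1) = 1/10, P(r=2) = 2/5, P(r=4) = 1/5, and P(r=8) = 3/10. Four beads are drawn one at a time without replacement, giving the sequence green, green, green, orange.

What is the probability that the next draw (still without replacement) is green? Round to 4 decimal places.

0.8462

Compute the likelihood of the observed sequence for each case: P(data | r = 1) = (1/9)(0/8) = 0; P(data | r = 2) = (2/9)(1/8)(0/7) = 0; P(data | r = 4) = (4/9)(3/8)(2/7)(5/6) = 5/126; P(data | r = 8) = (8/9)(7/8)(6/7)(1/6) = 1/9.
Multiplying each by its prior: 1/10 · 0 = 0, 2/5 · 0 = 0, 1/5 · 5/126 = 1/126, 3/10 · 1/9 = 1/30; summing to 13/315.
The posterior is then P(r = 1 | data) = 0, P(r = 2 | data) = 0, P(r = 4 | data) = 5/26, P(r = 8 | data) = 21/26.
Averaging over the posterior, P(green next | data) = (1/5)(5/26) + (1)(21/26) = 11/13.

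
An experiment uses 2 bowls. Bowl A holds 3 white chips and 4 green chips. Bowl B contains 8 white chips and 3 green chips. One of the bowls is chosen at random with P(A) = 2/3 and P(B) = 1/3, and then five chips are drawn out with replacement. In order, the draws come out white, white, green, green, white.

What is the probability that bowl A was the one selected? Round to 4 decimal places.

0.6424

Under each hypothesis, the probability of the observed sequence is: P(data | bowl A) = (3/7)(3/7)(4/7)(4/7)(3/7) = 0.025704; P(data | bowl B) = (8/11)(8/11)(3/11)(3/11)(8/11) = 0.028612.
Weighting by the prior gives 2/3 · 0.025704 = 0.017136, 1/3 · 0.028612 = 0.0095374; with total 0.026673.
Therefore the posterior P(bowl A | data) = (0.017136) / (0.026673) = 0.64244.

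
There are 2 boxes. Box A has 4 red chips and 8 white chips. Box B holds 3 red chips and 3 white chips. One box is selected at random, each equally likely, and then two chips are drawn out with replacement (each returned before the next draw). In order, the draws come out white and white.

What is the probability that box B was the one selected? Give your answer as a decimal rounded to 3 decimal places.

Under each hypothesis, the probability of the observed sequence is: P(data | box A) = (8/12)(8/12) = 4/9; P(data | box B) = (3/6)(3/6) = 1/4.
Weighting by the prior gives 1/2 · 4/9 = 2/9, 1/2 · 1/4 = 1/8; these sum to 25/72.
Therefore the posterior P(box B | data) = (1/8) / (25/72) = 9/25.

0.360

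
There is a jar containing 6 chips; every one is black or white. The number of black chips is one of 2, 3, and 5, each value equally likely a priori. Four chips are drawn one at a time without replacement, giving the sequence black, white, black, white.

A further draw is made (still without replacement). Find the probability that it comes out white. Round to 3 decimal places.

For each hypothesis, P(data | H) works out to: P(data | r = 2) = (2/6)(4/5)(1/4)(3/3) = 1/15; P(data | r = 3) = (3/6)(3/5)(2/4)(2/3) = 1/10; P(data | r = 5) = (5/6)(1/5)(4/4)(0/3) = 0.
Multiplying each by its prior: 1/3 · 1/15 = 1/45, 1/3 · 1/10 = 1/30, 1/3 · 0 = 0; with total 1/18.
Dividing through by the total gives posterior P(r = 2 | data) = 2/5, P(r = 3 | data) = 3/5, P(r = 5 | data) = 0.
The predictive probability is P(white next | data) = (1)(2/5) + (1/2)(3/5) = 7/10.

0.700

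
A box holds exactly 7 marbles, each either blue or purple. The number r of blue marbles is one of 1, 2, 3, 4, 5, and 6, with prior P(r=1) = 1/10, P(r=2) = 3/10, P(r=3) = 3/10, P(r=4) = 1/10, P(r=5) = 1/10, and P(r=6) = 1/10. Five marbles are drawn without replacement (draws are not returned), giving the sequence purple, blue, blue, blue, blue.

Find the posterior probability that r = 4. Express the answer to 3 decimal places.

The likelihood of the observed sequence under each hypothesis: P(data | r = 1) = (6/7)(1/6)(0/5) = 0; P(data | r = 2) = (5/7)(2/6)(1/5)(0/4) = 0; P(data | r = 3) = (4/7)(3/6)(2/5)(1/4)(0/3) = 0; P(data | r = 4) = (3/7)(4/6)(3/5)(2/4)(1/3) = 1/35; P(data | r = 5) = (2/7)(5/6)(4/5)(3/4)(2/3) = 2/21; P(data | r = 6) = (1/7)(6/6)(5/5)(4/4)(3/3) = 1/7.
Multiplying each by its prior: 1/10 · 0 = 0, 3/10 · 0 = 0, 3/10 · 0 = 0, 1/10 · 1/35 = 1/350, 1/10 · 2/21 = 1/105, 1/10 · 1/7 = 1/70; these sum to 2/75.
So P(r = 4 | data) = (1/350) / (2/75) = 3/28.

0.107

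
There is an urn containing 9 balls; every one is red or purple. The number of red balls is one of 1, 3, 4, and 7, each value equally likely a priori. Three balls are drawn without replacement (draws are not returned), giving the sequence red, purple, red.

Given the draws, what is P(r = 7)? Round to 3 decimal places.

0.467

For each hypothesis, P(data | H) works out to: P(data | r = 1) = (1/9)(8/8)(0/7) = 0; P(data | r = 3) = (3/9)(6/8)(2/7) = 1/14; P(data | r = 4) = (4/9)(5/8)(3/7) = 5/42; P(data | r = 7) = (7/9)(2/8)(6/7) = 1/6.
The prior-weighted likelihoods are 1/4 · 0 = 0, 1/4 · 1/14 = 1/56, 1/4 · 5/42 = 5/168, 1/4 · 1/6 = 1/24; these sum to 5/56.
Hence P(r = 7 | data) = (1/24) / (5/56) = 7/15.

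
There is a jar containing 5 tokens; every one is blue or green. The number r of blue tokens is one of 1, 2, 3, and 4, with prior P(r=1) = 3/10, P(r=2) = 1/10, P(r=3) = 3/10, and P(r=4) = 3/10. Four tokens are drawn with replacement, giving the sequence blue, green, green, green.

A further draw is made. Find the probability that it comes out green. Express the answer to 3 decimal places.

For each hypothesis, P(data | H) works out to: P(data | r = 1) = (1/5)(4/5)(4/5)(4/5) = 0.1024; P(data | r = 2) = (2/5)(3/5)(3/5)(3/5) = 0.0864; P(data | r = 3) = (3/5)(2/5)(2/5)(2/5) = 0.0384; P(data | r = 4) = (4/5)(1/5)(1/5)(1/5) = 0.0064.
Weighting by the prior gives 3/10 · 0.1024 = 0.03072, 1/10 · 0.0864 = 0.00864, 3/10 · 0.0384 = 0.01152, 3/10 · 0.0064 = 0.00192; these sum to 0.0528.
Dividing through by the total gives posterior P(r = 1 | data) = 0.58182, P(r = 2 | data) = 0.16364, P(r = 3 | data) = 0.21818, P(r = 4 | data) = 0.036364.
The predictive probability is P(green next | data) = (4/5)(0.58182) + (3/5)(0.16364) + (2/5)(0.21818) + (1/5)(0.036364) = 0.65818.

0.658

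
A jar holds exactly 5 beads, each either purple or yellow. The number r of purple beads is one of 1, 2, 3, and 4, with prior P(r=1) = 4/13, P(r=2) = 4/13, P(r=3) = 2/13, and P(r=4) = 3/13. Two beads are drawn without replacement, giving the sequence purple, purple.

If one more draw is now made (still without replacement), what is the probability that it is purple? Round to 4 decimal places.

The likelihood of the observed sequence under each hypothesis: P(data | r = 1) = (1/5)(0/4) = 0; P(data | r = 2) = (2/5)(1/4) = 1/10; P(data | r = 3) = (3/5)(2/4) = 3/10; P(data | r = 4) = (4/5)(3/4) = 3/5.
Weighting by the prior gives 4/13 · 0 = 0, 4/13 · 1/10 = 2/65, 2/13 · 3/10 = 3/65, 3/13 · 3/5 = 9/65; summing to 14/65.
The posterior is then P(r = 1 | data) = 0, P(r = 2 | data) = 1/7, P(r = 3 | data) = 3/14, P(r = 4 | data) = 9/14.
So P(purple next | data) = Σ P(purple next | H) P(H | data) = (0)(1/7) + (1/3)(3/14) + (2/3)(9/14) = 1/2.

0.5000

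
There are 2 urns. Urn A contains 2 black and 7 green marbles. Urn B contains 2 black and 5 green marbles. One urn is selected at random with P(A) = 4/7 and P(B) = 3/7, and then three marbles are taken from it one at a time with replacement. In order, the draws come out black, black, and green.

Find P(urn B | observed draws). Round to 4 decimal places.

For each hypothesis, P(data | H) works out to: P(data | urn A) = (2/9)(2/9)(7/9) = 0.038409; P(data | urn B) = (2/7)(2/7)(5/7) = 0.058309.
The prior-weighted likelihoods are 4/7 · 0.038409 = 0.021948, 3/7 · 0.058309 = 0.02499; these sum to 0.046937.
By Bayes' rule, P(urn B | data) = (0.02499) / (0.046937) = 0.5324.

0.5324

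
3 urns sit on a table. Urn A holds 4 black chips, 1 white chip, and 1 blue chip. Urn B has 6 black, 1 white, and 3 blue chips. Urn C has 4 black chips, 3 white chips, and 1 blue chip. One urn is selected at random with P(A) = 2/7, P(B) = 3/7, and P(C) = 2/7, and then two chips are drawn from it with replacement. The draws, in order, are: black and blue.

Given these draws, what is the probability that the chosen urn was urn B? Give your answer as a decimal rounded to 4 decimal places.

Compute the likelihood of the observed sequence for each case: P(data | urn A) = (4/6)(1/6) = 0.11111; P(data | urn B) = (6/10)(3/10) = 0.18; P(data | urn C) = (4/8)(1/8) = 0.0625.
Weighting by the prior gives 2/7 · 0.11111 = 0.031746, 3/7 · 0.18 = 0.077143, 2/7 · 0.0625 = 0.017857; these sum to 0.12675.
By Bayes' rule, P(urn B | data) = (0.077143) / (0.12675) = 0.60864.

0.6086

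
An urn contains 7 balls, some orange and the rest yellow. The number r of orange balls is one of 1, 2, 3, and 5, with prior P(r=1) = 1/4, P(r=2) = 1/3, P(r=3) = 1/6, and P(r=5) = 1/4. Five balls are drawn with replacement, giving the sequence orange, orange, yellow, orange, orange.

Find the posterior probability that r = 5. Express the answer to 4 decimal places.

For each hypothesis, P(data | H) works out to: P(data | r = 1) = (1/7)(1/7)(6/7)(1/7)(1/7) = 0.00035699; P(data | r = 2) = (2/7)(2/7)(5/7)(2/7)(2/7) = 0.0047599; P(data | r = 3) = (3/7)(3/7)(4/7)(3/7)(3/7) = 0.019278; P(data | r = 5) = (5/7)(5/7)(2/7)(5/7)(5/7) = 0.074374.
The prior-weighted likelihoods are 1/4 · 0.00035699 = 8.9249e-05, 1/3 · 0.0047599 = 0.0015866, 1/6 · 0.019278 = 0.0032129, 1/4 · 0.074374 = 0.018593; these sum to 0.023482.
Hence P(r = 5 | data) = (0.018593) / (0.023482) = 0.79181.

0.7918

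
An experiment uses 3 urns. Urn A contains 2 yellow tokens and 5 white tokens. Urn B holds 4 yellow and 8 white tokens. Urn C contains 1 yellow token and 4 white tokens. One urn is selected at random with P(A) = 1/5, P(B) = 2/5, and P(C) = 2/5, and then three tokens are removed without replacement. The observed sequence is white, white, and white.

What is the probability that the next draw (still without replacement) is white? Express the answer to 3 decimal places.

0.518

Under each hypothesis, the probability of the observed sequence is: P(data | urn A) = (5/7)(4/6)(3/5) = 0.28571; P(data | urn B) = (8/12)(7/11)(6/10) = 0.25455; P(data | urn C) = (4/5)(3/4)(2/3) = 0.4.
Weighting by the prior gives 1/5 · 0.28571 = 0.057143, 2/5 · 0.25455 = 0.10182, 2/5 · 0.4 = 0.16; these sum to 0.31896.
The posterior is then P(urn A | data) = 0.17915, P(urn B | data) = 0.31922, P(urn C | data) = 0.50163.
Averaging over the posterior, P(white next | data) = (1/2)(0.17915) + (5/9)(0.31922) + (1/2)(0.50163) = 0.51773.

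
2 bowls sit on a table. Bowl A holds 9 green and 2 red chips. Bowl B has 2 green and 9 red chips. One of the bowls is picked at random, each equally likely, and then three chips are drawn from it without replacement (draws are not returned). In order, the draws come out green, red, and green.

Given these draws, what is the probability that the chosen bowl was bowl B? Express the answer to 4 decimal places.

The likelihood of the observed sequence under each hypothesis: P(data | bowl A) = (9/11)(2/10)(8/9) = 8/55; P(data | bowl B) = (2/11)(9/10)(1/9) = 1/55.
Multiplying each by its prior: 1/2 · 8/55 = 4/55, 1/2 · 1/55 = 1/110; summing to 9/110.
So P(bowl B | data) = (1/110) / (9/110) = 1/9.

0.1111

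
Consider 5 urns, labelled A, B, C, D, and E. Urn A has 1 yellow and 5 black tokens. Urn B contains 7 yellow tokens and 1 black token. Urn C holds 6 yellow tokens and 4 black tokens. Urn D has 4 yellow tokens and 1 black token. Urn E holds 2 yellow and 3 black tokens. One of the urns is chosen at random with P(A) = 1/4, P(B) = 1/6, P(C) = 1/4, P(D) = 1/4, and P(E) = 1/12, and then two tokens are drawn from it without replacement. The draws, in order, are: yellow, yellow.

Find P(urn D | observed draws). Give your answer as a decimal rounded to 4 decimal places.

Under each hypothesis, the probability of the observed sequence is: P(data | urn A) = (1/6)(0/5) = 0; P(data | urn B) = (7/8)(6/7) = 3/4; P(data | urn C) = (6/10)(5/9) = 1/3; P(data | urn D) = (4/5)(3/4) = 3/5; P(data | urn E) = (2/5)(1/4) = 1/10.
Weighting by the prior gives 1/4 · 0 = 0, 1/6 · 3/4 = 1/8, 1/4 · 1/3 = 1/12, 1/4 · 3/5 = 3/20, 1/12 · 1/10 = 1/120; these sum to 11/30.
So P(urn D | data) = (3/20) / (11/30) = 9/22.

0.4091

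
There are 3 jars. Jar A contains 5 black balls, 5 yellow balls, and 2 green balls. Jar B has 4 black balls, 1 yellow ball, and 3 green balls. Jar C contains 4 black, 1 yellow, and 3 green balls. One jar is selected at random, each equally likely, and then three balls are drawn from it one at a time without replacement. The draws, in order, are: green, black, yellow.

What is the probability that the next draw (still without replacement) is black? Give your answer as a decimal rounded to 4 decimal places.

The likelihood of the observed sequence under each hypothesis: P(data | jar A) = (2/12)(5/11)(5/10) = 0.037879; P(data | jar B) = (3/8)(4/7)(1/6) = 0.035714; P(data | jar C) = (3/8)(4/7)(1/6) = 0.035714.
Weighting by the prior gives 1/3 · 0.037879 = 0.012626, 1/3 · 0.035714 = 0.011905, 1/3 · 0.035714 = 0.011905; summing to 0.036436.
The posterior is then P(jar A | data) = 0.34653, P(jar B | data) = 0.32673, P(jar C | data) = 0.32673.
The predictive probability is P(black next | data) = (4/9)(0.34653) + (3/5)(0.32673) + (3/5)(0.32673) = 0.54609.

0.5461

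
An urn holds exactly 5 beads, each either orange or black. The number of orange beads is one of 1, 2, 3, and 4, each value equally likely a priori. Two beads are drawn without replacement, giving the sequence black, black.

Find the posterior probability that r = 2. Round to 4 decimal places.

Under each hypothesis, the probability of the observed sequence is: P(data | r = 1) = (4/5)(3/4) = 3/5; P(data | r = 2) = (3/5)(2/4) = 3/10; P(data | r = 3) = (2/5)(1/4) = 1/10; P(data | r = 4) = (1/5)(0/4) = 0.
The prior-weighted likelihoods are 1/4 · 3/5 = 3/20, 1/4 · 3/10 = 3/40, 1/4 · 1/10 = 1/40, 1/4 · 0 = 0; with total 1/4.
By Bayes' rule, P(r = 2 | data) = (3/40) / (1/4) = 3/10.

0.3000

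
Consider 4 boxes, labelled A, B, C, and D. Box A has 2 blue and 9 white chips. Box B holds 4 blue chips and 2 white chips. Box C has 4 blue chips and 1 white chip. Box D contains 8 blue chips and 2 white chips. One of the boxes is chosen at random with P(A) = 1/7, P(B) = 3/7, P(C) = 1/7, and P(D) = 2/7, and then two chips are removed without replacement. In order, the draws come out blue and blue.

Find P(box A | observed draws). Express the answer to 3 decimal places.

0.006

The likelihood of the observed sequence under each hypothesis: P(data | box A) = (2/11)(1/10) = 0.018182; P(data | box B) = (4/6)(3/5) = 0.4; P(data | box C) = (4/5)(3/4) = 0.6; P(data | box D) = (8/10)(7/9) = 0.62222.
Multiplying each by its prior: 1/7 · 0.018182 = 0.0025974, 3/7 · 0.4 = 0.17143, 1/7 · 0.6 = 0.085714, 2/7 · 0.62222 = 0.17778; these sum to 0.43752.
By Bayes' rule, P(box A | data) = (0.0025974) / (0.43752) = 0.0059367.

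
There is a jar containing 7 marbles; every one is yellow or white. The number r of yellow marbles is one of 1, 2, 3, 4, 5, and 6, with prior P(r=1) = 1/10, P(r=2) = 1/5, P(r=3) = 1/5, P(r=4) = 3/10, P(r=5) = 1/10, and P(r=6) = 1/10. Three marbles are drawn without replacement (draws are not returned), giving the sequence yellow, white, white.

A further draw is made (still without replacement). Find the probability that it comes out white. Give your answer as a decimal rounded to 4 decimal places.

0.5455

The likelihood of the observed sequence under each hypothesis: P(data | r = 1) = (1/7)(6/6)(5/5) = 1/7; P(data | r = 2) = (2/7)(5/6)(4/5) = 4/21; P(data | r = 3) = (3/7)(4/6)(3/5) = 6/35; P(data | r = 4) = (4/7)(3/6)(2/5) = 4/35; P(data | r = 5) = (5/7)(2/6)(1/5) = 1/21; P(data | r = 6) = (6/7)(1/6)(0/5) = 0.
Weighting by the prior gives 1/10 · 1/7 = 1/70, 1/5 · 4/21 = 4/105, 1/5 · 6/35 = 6/175, 3/10 · 4/35 = 6/175, 1/10 · 1/21 = 1/210, 1/10 · 0 = 0; summing to 22/175.
The posterior is then P(r = 1 | data) = 5/44, P(r = 2 | data) = 10/33, P(r = 3 | data) = 3/11, P(r = 4 | data) = 3/11, P(r = 5 | data) = 5/132, P(r = 6 | data) = 0.
The predictive probability is P(white next | data) = (1)(5/44) + (3/4)(10/33) + (1/2)(3/11) + (1/4)(3/11) + (0)(5/132) = 6/11.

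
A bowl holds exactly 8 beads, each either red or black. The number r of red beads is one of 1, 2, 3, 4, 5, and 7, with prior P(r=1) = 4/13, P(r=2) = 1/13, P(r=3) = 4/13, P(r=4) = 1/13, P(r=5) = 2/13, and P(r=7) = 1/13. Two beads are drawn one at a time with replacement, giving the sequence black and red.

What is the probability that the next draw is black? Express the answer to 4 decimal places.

The likelihood of the observed sequence under each hypothesis: P(data | r = 1) = (7/8)(1/8) = 7/64; P(data | r = 2) = (6/8)(2/8) = 3/16; P(data | r = 3) = (5/8)(3/8) = 15/64; P(data | r = 4) = (4/8)(4/8) = 1/4; P(data | r = 5) = (3/8)(5/8) = 15/64; P(data | r = 7) = (1/8)(7/8) = 7/64.
The prior-weighted likelihoods are 4/13 · 7/64 = 7/208, 1/13 · 3/16 = 3/208, 4/13 · 15/64 = 15/208, 1/13 · 1/4 = 1/52, 2/13 · 15/64 = 15/416, 1/13 · 7/64 = 7/832; these sum to 153/832.
Normalising, the posterior is P(r = 1 | data) = 28/153, P(r = 2 | data) = 4/51, P(r = 3 | data) = 20/51, P(r = 4 | data) = 16/153, P(r = 5 | data) = 10/51, P(r = 7 | data) = 7/153.
The predictive probability is P(black next | data) = (7/8)(28/153) + (3/4)(4/51) + (5/8)(20/51) + (1/2)(16/153) + (3/8)(10/51) + (1/8)(7/153) = 81/136.

0.5956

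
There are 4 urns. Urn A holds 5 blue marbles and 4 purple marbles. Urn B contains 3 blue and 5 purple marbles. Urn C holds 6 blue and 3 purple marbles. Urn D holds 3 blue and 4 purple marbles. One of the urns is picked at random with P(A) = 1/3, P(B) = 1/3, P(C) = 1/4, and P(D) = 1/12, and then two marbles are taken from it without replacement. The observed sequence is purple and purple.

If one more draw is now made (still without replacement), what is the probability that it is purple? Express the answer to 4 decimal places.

Compute the likelihood of the observed sequence for each case: P(data | urn A) = (4/9)(3/8) = 0.16667; P(data | urn B) = (5/8)(4/7) = 0.35714; P(data | urn C) = (3/9)(2/8) = 0.083333; P(data | urn D) = (4/7)(3/6) = 0.28571.
Multiplying each by its prior: 1/3 · 0.16667 = 0.055556, 1/3 · 0.35714 = 0.11905, 1/4 · 0.083333 = 0.020833, 1/12 · 0.28571 = 0.02381; summing to 0.21925.
Normalising, the posterior is P(urn A | data) = 0.25339, P(urn B | data) = 0.54299, P(urn C | data) = 0.095023, P(urn D | data) = 0.1086.
Averaging over the posterior, P(purple next | data) = (2/7)(0.25339) + (1/2)(0.54299) + (1/7)(0.095023) + (2/5)(0.1086) = 0.4009.

0.4009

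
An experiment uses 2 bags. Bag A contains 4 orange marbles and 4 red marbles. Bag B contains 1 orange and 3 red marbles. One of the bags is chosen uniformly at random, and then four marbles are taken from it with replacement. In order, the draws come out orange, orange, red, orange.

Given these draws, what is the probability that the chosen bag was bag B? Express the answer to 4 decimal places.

0.1579

Under each hypothesis, the probability of the observed sequence is: P(data | bag A) = (4/8)(4/8)(4/8)(4/8) = 1/16; P(data | bag B) = (1/4)(1/4)(3/4)(1/4) = 3/256.
Multiplying each by its prior: 1/2 · 1/16 = 1/32, 1/2 · 3/256 = 3/512; these sum to 19/512.
So P(bag B | data) = (3/512) / (19/512) = 3/19.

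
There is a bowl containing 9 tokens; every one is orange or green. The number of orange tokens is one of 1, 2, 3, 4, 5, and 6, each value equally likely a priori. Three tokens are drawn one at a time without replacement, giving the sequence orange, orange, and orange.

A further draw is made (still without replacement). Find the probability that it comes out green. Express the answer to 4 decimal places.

Compute the likelihood of the observed sequence for each case: P(data | r = 1) = (1/9)(0/8) = 0; P(data | r = 2) = (2/9)(1/8)(0/7) = 0; P(data | r = 3) = (3/9)(2/8)(1/7) = 1/84; P(data | r = 4) = (4/9)(3/8)(2/7) = 1/21; P(data | r = 5) = (5/9)(4/8)(3/7) = 5/42; P(data | r = 6) = (6/9)(5/8)(4/7) = 5/21.
Multiplying each by its prior: 1/6 · 0 = 0, 1/6 · 0 = 0, 1/6 · 1/84 = 1/504, 1/6 · 1/21 = 1/126, 1/6 · 5/42 = 5/252, 1/6 · 5/21 = 5/126; with total 5/72.
Normalising, the posterior is P(r = 1 | data) = 0, P(r = 2 | data) = 0, P(r = 3 | data) = 1/35, P(r = 4 | data) = 4/35, P(r = 5 | data) = 2/7, P(r = 6 | data) = 4/7.
Averaging over the posterior, P(green next | data) = (1)(1/35) + (5/6)(4/35) + (2/3)(2/7) + (1/2)(4/7) = 3/5.

0.6000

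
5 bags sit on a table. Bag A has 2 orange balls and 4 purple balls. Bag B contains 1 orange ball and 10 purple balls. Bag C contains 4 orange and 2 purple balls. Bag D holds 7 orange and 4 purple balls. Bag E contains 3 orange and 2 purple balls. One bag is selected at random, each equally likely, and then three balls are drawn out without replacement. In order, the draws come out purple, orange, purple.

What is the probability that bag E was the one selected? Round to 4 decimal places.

0.1844

Under each hypothesis, the probability of the observed sequence is: P(data | bag A) = (4/6)(2/5)(3/4) = 0.2; P(data | bag B) = (10/11)(1/10)(9/9) = 0.090909; P(data | bag C) = (2/6)(4/5)(1/4) = 0.066667; P(data | bag D) = (4/11)(7/10)(3/9) = 0.084848; P(data | bag E) = (2/5)(3/4)(1/3) = 0.1.
Multiplying each by its prior: 1/5 · 0.2 = 0.04, 1/5 · 0.090909 = 0.018182, 1/5 · 0.066667 = 0.013333, 1/5 · 0.084848 = 0.01697, 1/5 · 0.1 = 0.02; these sum to 0.10848.
Hence P(bag E | data) = (0.02) / (0.10848) = 0.18436.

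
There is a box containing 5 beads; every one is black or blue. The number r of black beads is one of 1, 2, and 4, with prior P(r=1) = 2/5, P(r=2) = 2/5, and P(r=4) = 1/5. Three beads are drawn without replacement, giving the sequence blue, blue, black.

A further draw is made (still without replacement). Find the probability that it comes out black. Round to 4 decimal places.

The likelihood of the observed sequence under each hypothesis: P(data | r = 1) = (4/5)(3/4)(1/3) = 1/5; P(data | r = 2) = (3/5)(2/4)(2/3) = 1/5; P(data | r = 4) = (1/5)(0/4) = 0.
Multiplying each by its prior: 2/5 · 1/5 = 2/25, 2/5 · 1/5 = 2/25, 1/5 · 0 = 0; with total 4/25.
Normalising, the posterior is P(r = 1 | data) = 1/2, P(r = 2 | data) = 1/2, P(r = 4 | data) = 0.
Averaging over the posterior, P(black next | data) = (0)(1/2) + (1/2)(1/2) = 1/4.

0.2500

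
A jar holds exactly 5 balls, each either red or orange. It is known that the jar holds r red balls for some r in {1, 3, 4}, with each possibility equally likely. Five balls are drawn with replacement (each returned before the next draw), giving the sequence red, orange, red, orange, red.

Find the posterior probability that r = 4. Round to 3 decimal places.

0.340

Compute the likelihood of the observed sequence for each case: P(data | r = 1) = (1/5)(4/5)(1/5)(4/5)(1/5) = 0.00512; P(data | r = 3) = (3/5)(2/5)(3/5)(2/5)(3/5) = 0.03456; P(data | r = 4) = (4/5)(1/5)(4/5)(1/5)(4/5) = 0.02048.
The prior-weighted likelihoods are 1/3 · 0.00512 = 0.0017067, 1/3 · 0.03456 = 0.01152, 1/3 · 0.02048 = 0.0068267; these sum to 0.020053.
Therefore the posterior P(r = 4 | data) = (0.0068267) / (0.020053) = 0.34043.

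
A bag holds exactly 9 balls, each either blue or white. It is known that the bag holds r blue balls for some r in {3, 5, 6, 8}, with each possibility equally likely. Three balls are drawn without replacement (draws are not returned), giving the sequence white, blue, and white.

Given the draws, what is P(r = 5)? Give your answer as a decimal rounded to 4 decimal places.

Compute the likelihood of the observed sequence for each case: P(data | r = 3) = (6/9)(3/8)(5/7) = 5/28; P(data | r = 5) = (4/9)(5/8)(3/7) = 5/42; P(data | r = 6) = (3/9)(6/8)(2/7) = 1/14; P(data | r = 8) = (1/9)(8/8)(0/7) = 0.
Weighting by the prior gives 1/4 · 5/28 = 5/112, 1/4 · 5/42 = 5/168, 1/4 · 1/14 = 1/56, 1/4 · 0 = 0; with total 31/336.
So P(r = 5 | data) = (5/168) / (31/336) = 10/31.

0.3226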